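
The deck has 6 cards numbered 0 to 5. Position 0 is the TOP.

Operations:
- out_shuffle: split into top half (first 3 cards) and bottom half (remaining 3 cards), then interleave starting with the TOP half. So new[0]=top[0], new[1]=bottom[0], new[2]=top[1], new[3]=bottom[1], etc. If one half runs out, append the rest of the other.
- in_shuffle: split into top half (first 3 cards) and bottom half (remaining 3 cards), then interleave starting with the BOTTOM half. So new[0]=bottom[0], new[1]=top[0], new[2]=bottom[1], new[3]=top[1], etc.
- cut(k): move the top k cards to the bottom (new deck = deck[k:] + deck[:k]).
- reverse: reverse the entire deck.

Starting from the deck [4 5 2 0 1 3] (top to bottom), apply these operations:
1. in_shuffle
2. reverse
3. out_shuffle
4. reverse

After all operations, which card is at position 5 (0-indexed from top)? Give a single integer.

After op 1 (in_shuffle): [0 4 1 5 3 2]
After op 2 (reverse): [2 3 5 1 4 0]
After op 3 (out_shuffle): [2 1 3 4 5 0]
After op 4 (reverse): [0 5 4 3 1 2]
Position 5: card 2.

Answer: 2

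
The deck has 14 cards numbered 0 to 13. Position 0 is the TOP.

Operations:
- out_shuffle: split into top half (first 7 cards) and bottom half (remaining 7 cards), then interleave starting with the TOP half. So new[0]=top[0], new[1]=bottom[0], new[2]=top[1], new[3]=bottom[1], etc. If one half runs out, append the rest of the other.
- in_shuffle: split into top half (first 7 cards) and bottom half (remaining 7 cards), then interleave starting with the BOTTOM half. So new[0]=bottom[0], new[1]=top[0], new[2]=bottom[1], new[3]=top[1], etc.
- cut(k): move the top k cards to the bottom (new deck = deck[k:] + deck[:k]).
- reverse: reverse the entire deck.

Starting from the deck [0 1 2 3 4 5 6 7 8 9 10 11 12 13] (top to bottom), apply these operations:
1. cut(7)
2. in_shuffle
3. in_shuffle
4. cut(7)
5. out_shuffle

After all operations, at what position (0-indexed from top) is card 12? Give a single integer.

Answer: 2

Derivation:
After op 1 (cut(7)): [7 8 9 10 11 12 13 0 1 2 3 4 5 6]
After op 2 (in_shuffle): [0 7 1 8 2 9 3 10 4 11 5 12 6 13]
After op 3 (in_shuffle): [10 0 4 7 11 1 5 8 12 2 6 9 13 3]
After op 4 (cut(7)): [8 12 2 6 9 13 3 10 0 4 7 11 1 5]
After op 5 (out_shuffle): [8 10 12 0 2 4 6 7 9 11 13 1 3 5]
Card 12 is at position 2.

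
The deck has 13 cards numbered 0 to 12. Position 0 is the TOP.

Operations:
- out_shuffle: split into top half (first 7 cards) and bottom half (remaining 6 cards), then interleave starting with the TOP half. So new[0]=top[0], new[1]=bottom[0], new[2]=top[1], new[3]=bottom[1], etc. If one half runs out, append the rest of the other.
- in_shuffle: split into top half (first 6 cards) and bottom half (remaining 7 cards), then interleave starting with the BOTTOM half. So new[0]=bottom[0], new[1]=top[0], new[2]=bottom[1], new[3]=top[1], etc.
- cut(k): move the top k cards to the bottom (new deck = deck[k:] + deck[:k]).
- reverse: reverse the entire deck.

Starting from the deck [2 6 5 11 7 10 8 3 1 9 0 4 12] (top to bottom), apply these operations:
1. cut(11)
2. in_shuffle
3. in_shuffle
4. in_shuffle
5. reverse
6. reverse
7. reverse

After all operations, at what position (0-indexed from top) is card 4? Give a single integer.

Answer: 5

Derivation:
After op 1 (cut(11)): [4 12 2 6 5 11 7 10 8 3 1 9 0]
After op 2 (in_shuffle): [7 4 10 12 8 2 3 6 1 5 9 11 0]
After op 3 (in_shuffle): [3 7 6 4 1 10 5 12 9 8 11 2 0]
After op 4 (in_shuffle): [5 3 12 7 9 6 8 4 11 1 2 10 0]
After op 5 (reverse): [0 10 2 1 11 4 8 6 9 7 12 3 5]
After op 6 (reverse): [5 3 12 7 9 6 8 4 11 1 2 10 0]
After op 7 (reverse): [0 10 2 1 11 4 8 6 9 7 12 3 5]
Card 4 is at position 5.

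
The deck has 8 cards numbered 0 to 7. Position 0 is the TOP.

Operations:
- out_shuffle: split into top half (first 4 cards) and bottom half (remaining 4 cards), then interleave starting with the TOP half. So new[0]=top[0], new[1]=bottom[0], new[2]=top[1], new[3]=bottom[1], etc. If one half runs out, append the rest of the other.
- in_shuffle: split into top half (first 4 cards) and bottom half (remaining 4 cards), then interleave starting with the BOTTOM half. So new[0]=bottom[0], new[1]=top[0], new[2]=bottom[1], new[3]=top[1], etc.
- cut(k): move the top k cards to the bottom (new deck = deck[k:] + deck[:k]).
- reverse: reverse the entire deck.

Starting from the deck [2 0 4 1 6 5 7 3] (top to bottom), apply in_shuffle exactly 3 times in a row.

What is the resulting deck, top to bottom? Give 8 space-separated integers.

Answer: 3 7 5 6 1 4 0 2

Derivation:
After op 1 (in_shuffle): [6 2 5 0 7 4 3 1]
After op 2 (in_shuffle): [7 6 4 2 3 5 1 0]
After op 3 (in_shuffle): [3 7 5 6 1 4 0 2]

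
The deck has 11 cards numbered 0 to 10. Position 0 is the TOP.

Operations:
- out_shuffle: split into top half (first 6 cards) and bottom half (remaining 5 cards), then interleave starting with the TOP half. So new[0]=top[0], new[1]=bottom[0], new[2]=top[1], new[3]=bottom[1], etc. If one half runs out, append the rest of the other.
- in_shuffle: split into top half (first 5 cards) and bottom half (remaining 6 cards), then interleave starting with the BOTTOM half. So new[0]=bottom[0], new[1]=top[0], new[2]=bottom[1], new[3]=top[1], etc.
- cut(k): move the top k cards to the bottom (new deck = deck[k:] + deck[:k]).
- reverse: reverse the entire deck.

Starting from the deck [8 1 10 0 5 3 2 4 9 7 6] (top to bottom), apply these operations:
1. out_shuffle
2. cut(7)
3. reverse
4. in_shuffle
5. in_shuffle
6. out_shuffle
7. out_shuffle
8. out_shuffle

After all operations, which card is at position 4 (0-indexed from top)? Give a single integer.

Answer: 5

Derivation:
After op 1 (out_shuffle): [8 2 1 4 10 9 0 7 5 6 3]
After op 2 (cut(7)): [7 5 6 3 8 2 1 4 10 9 0]
After op 3 (reverse): [0 9 10 4 1 2 8 3 6 5 7]
After op 4 (in_shuffle): [2 0 8 9 3 10 6 4 5 1 7]
After op 5 (in_shuffle): [10 2 6 0 4 8 5 9 1 3 7]
After op 6 (out_shuffle): [10 5 2 9 6 1 0 3 4 7 8]
After op 7 (out_shuffle): [10 0 5 3 2 4 9 7 6 8 1]
After op 8 (out_shuffle): [10 9 0 7 5 6 3 8 2 1 4]
Position 4: card 5.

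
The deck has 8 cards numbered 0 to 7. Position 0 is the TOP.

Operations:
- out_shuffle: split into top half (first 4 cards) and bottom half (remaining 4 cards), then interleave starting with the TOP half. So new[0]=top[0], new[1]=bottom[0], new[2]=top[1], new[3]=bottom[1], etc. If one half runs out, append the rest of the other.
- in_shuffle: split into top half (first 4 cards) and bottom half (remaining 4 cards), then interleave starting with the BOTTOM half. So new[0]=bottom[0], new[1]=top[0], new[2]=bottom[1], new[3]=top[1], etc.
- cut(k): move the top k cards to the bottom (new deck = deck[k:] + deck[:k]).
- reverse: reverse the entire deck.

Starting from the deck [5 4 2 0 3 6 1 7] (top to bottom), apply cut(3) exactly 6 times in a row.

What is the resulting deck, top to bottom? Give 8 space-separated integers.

After op 1 (cut(3)): [0 3 6 1 7 5 4 2]
After op 2 (cut(3)): [1 7 5 4 2 0 3 6]
After op 3 (cut(3)): [4 2 0 3 6 1 7 5]
After op 4 (cut(3)): [3 6 1 7 5 4 2 0]
After op 5 (cut(3)): [7 5 4 2 0 3 6 1]
After op 6 (cut(3)): [2 0 3 6 1 7 5 4]

Answer: 2 0 3 6 1 7 5 4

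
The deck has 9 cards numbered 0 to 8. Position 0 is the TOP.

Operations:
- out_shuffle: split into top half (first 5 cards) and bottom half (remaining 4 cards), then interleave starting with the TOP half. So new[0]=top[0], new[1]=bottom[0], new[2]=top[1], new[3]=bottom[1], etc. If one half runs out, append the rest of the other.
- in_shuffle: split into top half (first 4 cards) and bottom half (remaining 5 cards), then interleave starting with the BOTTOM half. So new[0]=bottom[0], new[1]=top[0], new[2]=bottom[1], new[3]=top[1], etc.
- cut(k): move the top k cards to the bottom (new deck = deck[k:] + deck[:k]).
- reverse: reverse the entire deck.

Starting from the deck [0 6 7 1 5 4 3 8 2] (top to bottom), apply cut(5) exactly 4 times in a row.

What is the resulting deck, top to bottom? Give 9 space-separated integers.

Answer: 7 1 5 4 3 8 2 0 6

Derivation:
After op 1 (cut(5)): [4 3 8 2 0 6 7 1 5]
After op 2 (cut(5)): [6 7 1 5 4 3 8 2 0]
After op 3 (cut(5)): [3 8 2 0 6 7 1 5 4]
After op 4 (cut(5)): [7 1 5 4 3 8 2 0 6]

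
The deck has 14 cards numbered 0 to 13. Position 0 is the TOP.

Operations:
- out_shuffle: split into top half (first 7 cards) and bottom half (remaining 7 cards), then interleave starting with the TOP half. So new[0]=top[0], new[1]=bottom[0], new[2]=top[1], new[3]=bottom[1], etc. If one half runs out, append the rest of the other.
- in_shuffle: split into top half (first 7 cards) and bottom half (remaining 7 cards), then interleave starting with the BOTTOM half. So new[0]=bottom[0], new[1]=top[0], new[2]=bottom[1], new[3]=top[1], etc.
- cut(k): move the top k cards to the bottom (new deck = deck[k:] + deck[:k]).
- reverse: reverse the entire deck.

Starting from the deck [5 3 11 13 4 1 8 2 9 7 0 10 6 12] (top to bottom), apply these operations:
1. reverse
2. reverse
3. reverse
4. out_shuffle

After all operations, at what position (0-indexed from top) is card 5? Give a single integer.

Answer: 13

Derivation:
After op 1 (reverse): [12 6 10 0 7 9 2 8 1 4 13 11 3 5]
After op 2 (reverse): [5 3 11 13 4 1 8 2 9 7 0 10 6 12]
After op 3 (reverse): [12 6 10 0 7 9 2 8 1 4 13 11 3 5]
After op 4 (out_shuffle): [12 8 6 1 10 4 0 13 7 11 9 3 2 5]
Card 5 is at position 13.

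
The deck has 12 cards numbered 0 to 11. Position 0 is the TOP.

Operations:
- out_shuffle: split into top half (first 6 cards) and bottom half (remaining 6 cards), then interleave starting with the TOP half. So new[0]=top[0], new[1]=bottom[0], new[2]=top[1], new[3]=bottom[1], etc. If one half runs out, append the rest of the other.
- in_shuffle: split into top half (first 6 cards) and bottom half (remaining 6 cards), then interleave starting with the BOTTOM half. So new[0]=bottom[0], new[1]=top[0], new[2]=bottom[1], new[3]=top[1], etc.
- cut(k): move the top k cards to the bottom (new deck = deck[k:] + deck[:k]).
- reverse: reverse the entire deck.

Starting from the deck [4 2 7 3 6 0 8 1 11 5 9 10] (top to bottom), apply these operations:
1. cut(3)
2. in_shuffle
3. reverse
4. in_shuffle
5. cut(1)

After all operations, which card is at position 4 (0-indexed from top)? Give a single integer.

After op 1 (cut(3)): [3 6 0 8 1 11 5 9 10 4 2 7]
After op 2 (in_shuffle): [5 3 9 6 10 0 4 8 2 1 7 11]
After op 3 (reverse): [11 7 1 2 8 4 0 10 6 9 3 5]
After op 4 (in_shuffle): [0 11 10 7 6 1 9 2 3 8 5 4]
After op 5 (cut(1)): [11 10 7 6 1 9 2 3 8 5 4 0]
Position 4: card 1.

Answer: 1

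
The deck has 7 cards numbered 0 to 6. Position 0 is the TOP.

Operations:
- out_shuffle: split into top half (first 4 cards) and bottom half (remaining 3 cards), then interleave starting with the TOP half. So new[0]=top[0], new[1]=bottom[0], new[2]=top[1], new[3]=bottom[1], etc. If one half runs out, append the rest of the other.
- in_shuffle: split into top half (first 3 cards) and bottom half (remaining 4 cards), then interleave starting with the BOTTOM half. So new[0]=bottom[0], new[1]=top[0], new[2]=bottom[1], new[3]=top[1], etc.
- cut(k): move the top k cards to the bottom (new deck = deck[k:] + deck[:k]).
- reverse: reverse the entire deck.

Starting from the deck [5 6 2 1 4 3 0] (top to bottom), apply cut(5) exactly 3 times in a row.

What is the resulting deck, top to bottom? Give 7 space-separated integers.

After op 1 (cut(5)): [3 0 5 6 2 1 4]
After op 2 (cut(5)): [1 4 3 0 5 6 2]
After op 3 (cut(5)): [6 2 1 4 3 0 5]

Answer: 6 2 1 4 3 0 5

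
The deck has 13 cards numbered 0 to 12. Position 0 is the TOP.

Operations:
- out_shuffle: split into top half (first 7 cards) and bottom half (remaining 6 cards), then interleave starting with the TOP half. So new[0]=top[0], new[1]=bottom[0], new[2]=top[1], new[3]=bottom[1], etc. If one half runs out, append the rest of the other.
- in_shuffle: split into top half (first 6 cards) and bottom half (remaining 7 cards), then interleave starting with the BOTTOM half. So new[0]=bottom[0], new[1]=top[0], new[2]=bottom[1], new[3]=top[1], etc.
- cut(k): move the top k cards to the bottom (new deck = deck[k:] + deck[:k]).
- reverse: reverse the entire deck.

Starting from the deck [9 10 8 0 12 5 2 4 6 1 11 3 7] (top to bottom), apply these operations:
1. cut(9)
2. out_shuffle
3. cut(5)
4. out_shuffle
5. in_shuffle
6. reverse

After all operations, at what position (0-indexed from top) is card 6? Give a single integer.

Answer: 0

Derivation:
After op 1 (cut(9)): [1 11 3 7 9 10 8 0 12 5 2 4 6]
After op 2 (out_shuffle): [1 0 11 12 3 5 7 2 9 4 10 6 8]
After op 3 (cut(5)): [5 7 2 9 4 10 6 8 1 0 11 12 3]
After op 4 (out_shuffle): [5 8 7 1 2 0 9 11 4 12 10 3 6]
After op 5 (in_shuffle): [9 5 11 8 4 7 12 1 10 2 3 0 6]
After op 6 (reverse): [6 0 3 2 10 1 12 7 4 8 11 5 9]
Card 6 is at position 0.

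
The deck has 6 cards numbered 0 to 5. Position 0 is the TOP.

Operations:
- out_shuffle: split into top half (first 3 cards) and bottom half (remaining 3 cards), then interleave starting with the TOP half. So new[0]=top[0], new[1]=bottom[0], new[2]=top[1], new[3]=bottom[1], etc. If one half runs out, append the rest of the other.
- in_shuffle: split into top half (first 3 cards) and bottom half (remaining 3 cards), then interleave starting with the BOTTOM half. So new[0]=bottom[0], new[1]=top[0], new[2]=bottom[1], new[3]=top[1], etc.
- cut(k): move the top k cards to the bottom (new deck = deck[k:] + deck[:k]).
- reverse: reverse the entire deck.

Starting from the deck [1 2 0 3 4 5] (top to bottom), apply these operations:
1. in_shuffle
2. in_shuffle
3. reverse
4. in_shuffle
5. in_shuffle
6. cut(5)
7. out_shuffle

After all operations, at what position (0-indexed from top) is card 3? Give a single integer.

After op 1 (in_shuffle): [3 1 4 2 5 0]
After op 2 (in_shuffle): [2 3 5 1 0 4]
After op 3 (reverse): [4 0 1 5 3 2]
After op 4 (in_shuffle): [5 4 3 0 2 1]
After op 5 (in_shuffle): [0 5 2 4 1 3]
After op 6 (cut(5)): [3 0 5 2 4 1]
After op 7 (out_shuffle): [3 2 0 4 5 1]
Card 3 is at position 0.

Answer: 0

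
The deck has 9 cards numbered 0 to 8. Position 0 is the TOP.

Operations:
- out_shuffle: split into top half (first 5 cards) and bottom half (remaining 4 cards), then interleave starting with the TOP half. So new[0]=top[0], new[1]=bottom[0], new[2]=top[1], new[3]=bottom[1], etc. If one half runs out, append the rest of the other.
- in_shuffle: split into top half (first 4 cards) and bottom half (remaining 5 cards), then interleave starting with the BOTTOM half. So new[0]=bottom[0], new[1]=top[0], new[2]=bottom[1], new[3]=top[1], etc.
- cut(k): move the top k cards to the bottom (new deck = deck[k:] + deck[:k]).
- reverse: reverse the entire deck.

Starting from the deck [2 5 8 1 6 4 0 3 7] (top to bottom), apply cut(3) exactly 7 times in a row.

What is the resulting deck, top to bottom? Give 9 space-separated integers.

After op 1 (cut(3)): [1 6 4 0 3 7 2 5 8]
After op 2 (cut(3)): [0 3 7 2 5 8 1 6 4]
After op 3 (cut(3)): [2 5 8 1 6 4 0 3 7]
After op 4 (cut(3)): [1 6 4 0 3 7 2 5 8]
After op 5 (cut(3)): [0 3 7 2 5 8 1 6 4]
After op 6 (cut(3)): [2 5 8 1 6 4 0 3 7]
After op 7 (cut(3)): [1 6 4 0 3 7 2 5 8]

Answer: 1 6 4 0 3 7 2 5 8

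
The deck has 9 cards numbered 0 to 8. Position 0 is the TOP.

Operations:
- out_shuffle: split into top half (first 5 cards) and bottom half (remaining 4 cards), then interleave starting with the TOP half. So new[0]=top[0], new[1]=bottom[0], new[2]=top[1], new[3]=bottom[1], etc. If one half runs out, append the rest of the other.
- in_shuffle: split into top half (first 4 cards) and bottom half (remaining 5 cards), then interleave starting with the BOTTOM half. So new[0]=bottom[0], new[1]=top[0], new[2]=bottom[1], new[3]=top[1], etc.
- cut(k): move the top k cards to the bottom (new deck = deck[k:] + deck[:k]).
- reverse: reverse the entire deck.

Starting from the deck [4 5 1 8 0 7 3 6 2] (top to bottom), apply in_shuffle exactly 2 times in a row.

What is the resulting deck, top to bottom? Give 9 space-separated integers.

Answer: 3 0 1 4 6 7 8 5 2

Derivation:
After op 1 (in_shuffle): [0 4 7 5 3 1 6 8 2]
After op 2 (in_shuffle): [3 0 1 4 6 7 8 5 2]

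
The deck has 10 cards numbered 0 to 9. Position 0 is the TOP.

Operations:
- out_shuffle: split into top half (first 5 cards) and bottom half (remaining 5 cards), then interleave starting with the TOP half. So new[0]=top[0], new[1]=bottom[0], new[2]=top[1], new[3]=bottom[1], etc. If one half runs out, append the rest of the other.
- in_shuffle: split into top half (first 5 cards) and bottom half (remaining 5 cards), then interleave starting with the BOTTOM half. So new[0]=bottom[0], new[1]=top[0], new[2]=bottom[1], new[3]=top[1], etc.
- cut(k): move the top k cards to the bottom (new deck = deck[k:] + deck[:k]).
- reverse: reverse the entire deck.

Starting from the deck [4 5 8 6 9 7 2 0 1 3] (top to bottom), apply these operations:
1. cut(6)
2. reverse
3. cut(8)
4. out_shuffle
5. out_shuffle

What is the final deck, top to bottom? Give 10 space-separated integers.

After op 1 (cut(6)): [2 0 1 3 4 5 8 6 9 7]
After op 2 (reverse): [7 9 6 8 5 4 3 1 0 2]
After op 3 (cut(8)): [0 2 7 9 6 8 5 4 3 1]
After op 4 (out_shuffle): [0 8 2 5 7 4 9 3 6 1]
After op 5 (out_shuffle): [0 4 8 9 2 3 5 6 7 1]

Answer: 0 4 8 9 2 3 5 6 7 1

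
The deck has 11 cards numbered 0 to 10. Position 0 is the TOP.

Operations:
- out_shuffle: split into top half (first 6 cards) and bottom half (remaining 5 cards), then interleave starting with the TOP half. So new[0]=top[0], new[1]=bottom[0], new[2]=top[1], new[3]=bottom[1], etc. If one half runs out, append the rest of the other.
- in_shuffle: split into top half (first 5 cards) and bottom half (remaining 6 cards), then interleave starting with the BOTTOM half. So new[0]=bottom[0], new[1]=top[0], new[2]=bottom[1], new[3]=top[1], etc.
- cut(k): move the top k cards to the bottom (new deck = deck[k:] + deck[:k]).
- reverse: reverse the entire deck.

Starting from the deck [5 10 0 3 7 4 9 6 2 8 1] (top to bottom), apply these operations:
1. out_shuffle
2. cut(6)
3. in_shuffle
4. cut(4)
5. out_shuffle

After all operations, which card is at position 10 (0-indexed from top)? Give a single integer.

After op 1 (out_shuffle): [5 9 10 6 0 2 3 8 7 1 4]
After op 2 (cut(6)): [3 8 7 1 4 5 9 10 6 0 2]
After op 3 (in_shuffle): [5 3 9 8 10 7 6 1 0 4 2]
After op 4 (cut(4)): [10 7 6 1 0 4 2 5 3 9 8]
After op 5 (out_shuffle): [10 2 7 5 6 3 1 9 0 8 4]
Position 10: card 4.

Answer: 4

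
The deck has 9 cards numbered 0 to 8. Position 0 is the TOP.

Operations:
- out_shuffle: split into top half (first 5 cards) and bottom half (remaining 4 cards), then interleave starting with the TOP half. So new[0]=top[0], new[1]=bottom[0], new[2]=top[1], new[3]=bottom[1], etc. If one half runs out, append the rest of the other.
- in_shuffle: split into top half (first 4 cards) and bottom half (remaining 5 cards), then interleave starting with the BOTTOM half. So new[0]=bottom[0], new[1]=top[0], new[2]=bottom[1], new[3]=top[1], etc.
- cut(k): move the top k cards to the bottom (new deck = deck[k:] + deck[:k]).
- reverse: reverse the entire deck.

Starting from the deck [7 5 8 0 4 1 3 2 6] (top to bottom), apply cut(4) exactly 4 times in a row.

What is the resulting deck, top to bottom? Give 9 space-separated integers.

Answer: 2 6 7 5 8 0 4 1 3

Derivation:
After op 1 (cut(4)): [4 1 3 2 6 7 5 8 0]
After op 2 (cut(4)): [6 7 5 8 0 4 1 3 2]
After op 3 (cut(4)): [0 4 1 3 2 6 7 5 8]
After op 4 (cut(4)): [2 6 7 5 8 0 4 1 3]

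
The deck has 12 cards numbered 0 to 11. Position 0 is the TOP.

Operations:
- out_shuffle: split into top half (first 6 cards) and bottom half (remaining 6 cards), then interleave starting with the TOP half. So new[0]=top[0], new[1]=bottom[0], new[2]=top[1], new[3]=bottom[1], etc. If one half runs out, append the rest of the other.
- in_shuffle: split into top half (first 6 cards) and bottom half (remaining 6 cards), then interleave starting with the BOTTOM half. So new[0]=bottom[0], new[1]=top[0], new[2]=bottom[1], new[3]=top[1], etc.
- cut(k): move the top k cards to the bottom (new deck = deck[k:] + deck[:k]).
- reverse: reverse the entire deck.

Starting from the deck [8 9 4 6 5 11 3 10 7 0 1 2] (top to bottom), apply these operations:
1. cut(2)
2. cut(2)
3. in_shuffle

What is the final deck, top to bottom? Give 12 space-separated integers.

After op 1 (cut(2)): [4 6 5 11 3 10 7 0 1 2 8 9]
After op 2 (cut(2)): [5 11 3 10 7 0 1 2 8 9 4 6]
After op 3 (in_shuffle): [1 5 2 11 8 3 9 10 4 7 6 0]

Answer: 1 5 2 11 8 3 9 10 4 7 6 0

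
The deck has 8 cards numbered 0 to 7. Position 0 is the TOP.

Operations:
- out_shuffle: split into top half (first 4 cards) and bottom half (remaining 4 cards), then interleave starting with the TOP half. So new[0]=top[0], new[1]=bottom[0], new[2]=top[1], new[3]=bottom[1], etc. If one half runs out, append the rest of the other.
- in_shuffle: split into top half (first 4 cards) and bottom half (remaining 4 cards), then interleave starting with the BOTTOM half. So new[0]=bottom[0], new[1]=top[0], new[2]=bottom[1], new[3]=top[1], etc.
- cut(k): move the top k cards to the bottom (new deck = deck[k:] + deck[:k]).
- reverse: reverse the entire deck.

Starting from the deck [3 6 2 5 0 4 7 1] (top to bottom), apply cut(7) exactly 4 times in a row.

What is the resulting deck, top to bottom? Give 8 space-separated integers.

Answer: 0 4 7 1 3 6 2 5

Derivation:
After op 1 (cut(7)): [1 3 6 2 5 0 4 7]
After op 2 (cut(7)): [7 1 3 6 2 5 0 4]
After op 3 (cut(7)): [4 7 1 3 6 2 5 0]
After op 4 (cut(7)): [0 4 7 1 3 6 2 5]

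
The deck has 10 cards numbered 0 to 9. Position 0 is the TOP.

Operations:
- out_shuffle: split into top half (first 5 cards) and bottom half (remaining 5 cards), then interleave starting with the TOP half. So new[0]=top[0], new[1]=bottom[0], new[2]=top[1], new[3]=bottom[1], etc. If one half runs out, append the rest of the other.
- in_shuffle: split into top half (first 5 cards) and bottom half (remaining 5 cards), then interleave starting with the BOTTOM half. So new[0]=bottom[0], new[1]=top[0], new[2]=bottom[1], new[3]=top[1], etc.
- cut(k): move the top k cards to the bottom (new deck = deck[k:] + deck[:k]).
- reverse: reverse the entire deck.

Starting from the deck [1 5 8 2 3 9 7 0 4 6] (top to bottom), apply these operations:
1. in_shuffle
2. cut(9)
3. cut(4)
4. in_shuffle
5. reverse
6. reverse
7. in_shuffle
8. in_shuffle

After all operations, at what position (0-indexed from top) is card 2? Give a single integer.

After op 1 (in_shuffle): [9 1 7 5 0 8 4 2 6 3]
After op 2 (cut(9)): [3 9 1 7 5 0 8 4 2 6]
After op 3 (cut(4)): [5 0 8 4 2 6 3 9 1 7]
After op 4 (in_shuffle): [6 5 3 0 9 8 1 4 7 2]
After op 5 (reverse): [2 7 4 1 8 9 0 3 5 6]
After op 6 (reverse): [6 5 3 0 9 8 1 4 7 2]
After op 7 (in_shuffle): [8 6 1 5 4 3 7 0 2 9]
After op 8 (in_shuffle): [3 8 7 6 0 1 2 5 9 4]
Card 2 is at position 6.

Answer: 6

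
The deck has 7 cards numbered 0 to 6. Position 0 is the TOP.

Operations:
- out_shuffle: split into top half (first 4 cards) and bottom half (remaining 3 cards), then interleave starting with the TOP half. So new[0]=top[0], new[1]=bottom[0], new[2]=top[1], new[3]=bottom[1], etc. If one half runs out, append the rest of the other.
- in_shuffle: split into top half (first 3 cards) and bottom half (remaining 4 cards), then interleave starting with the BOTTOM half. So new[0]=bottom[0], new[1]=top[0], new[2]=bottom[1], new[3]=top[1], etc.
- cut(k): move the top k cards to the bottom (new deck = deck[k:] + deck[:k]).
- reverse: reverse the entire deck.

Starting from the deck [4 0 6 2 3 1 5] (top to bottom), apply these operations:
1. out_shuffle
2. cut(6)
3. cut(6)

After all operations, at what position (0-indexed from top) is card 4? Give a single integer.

After op 1 (out_shuffle): [4 3 0 1 6 5 2]
After op 2 (cut(6)): [2 4 3 0 1 6 5]
After op 3 (cut(6)): [5 2 4 3 0 1 6]
Card 4 is at position 2.

Answer: 2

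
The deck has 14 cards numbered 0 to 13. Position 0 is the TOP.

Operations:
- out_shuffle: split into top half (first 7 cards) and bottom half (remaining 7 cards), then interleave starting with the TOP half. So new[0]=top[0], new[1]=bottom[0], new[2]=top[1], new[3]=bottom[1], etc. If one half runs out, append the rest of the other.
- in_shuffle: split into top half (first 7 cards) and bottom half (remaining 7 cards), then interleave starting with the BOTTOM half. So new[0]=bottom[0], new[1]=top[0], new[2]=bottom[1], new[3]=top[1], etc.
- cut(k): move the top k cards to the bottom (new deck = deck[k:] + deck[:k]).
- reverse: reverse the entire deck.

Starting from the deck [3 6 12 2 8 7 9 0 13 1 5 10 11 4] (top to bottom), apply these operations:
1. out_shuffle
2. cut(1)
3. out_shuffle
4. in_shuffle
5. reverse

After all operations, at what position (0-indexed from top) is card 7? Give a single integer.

Answer: 2

Derivation:
After op 1 (out_shuffle): [3 0 6 13 12 1 2 5 8 10 7 11 9 4]
After op 2 (cut(1)): [0 6 13 12 1 2 5 8 10 7 11 9 4 3]
After op 3 (out_shuffle): [0 8 6 10 13 7 12 11 1 9 2 4 5 3]
After op 4 (in_shuffle): [11 0 1 8 9 6 2 10 4 13 5 7 3 12]
After op 5 (reverse): [12 3 7 5 13 4 10 2 6 9 8 1 0 11]
Card 7 is at position 2.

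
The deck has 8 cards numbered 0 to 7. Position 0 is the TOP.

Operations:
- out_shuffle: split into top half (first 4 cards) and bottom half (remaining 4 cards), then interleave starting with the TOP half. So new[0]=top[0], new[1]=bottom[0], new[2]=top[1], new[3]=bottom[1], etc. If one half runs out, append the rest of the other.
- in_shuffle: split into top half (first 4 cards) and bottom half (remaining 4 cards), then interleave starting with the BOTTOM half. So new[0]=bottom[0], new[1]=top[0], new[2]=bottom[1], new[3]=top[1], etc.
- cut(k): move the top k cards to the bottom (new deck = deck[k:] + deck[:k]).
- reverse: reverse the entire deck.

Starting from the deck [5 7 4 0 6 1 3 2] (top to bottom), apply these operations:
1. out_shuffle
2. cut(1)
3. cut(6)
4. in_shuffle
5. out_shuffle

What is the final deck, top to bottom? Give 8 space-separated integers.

Answer: 1 3 2 6 4 0 5 7

Derivation:
After op 1 (out_shuffle): [5 6 7 1 4 3 0 2]
After op 2 (cut(1)): [6 7 1 4 3 0 2 5]
After op 3 (cut(6)): [2 5 6 7 1 4 3 0]
After op 4 (in_shuffle): [1 2 4 5 3 6 0 7]
After op 5 (out_shuffle): [1 3 2 6 4 0 5 7]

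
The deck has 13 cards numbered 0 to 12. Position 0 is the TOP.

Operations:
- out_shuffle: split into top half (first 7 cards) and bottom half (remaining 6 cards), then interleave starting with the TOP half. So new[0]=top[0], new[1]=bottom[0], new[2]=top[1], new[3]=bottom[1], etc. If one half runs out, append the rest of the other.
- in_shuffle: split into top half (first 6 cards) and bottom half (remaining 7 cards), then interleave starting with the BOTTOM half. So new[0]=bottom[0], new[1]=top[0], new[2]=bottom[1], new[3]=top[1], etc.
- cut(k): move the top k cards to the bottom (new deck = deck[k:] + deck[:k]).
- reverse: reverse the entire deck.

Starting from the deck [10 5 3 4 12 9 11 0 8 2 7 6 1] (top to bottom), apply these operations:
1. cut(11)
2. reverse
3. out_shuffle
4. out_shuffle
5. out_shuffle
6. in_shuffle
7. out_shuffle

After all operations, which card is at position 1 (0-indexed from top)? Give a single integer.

After op 1 (cut(11)): [6 1 10 5 3 4 12 9 11 0 8 2 7]
After op 2 (reverse): [7 2 8 0 11 9 12 4 3 5 10 1 6]
After op 3 (out_shuffle): [7 4 2 3 8 5 0 10 11 1 9 6 12]
After op 4 (out_shuffle): [7 10 4 11 2 1 3 9 8 6 5 12 0]
After op 5 (out_shuffle): [7 9 10 8 4 6 11 5 2 12 1 0 3]
After op 6 (in_shuffle): [11 7 5 9 2 10 12 8 1 4 0 6 3]
After op 7 (out_shuffle): [11 8 7 1 5 4 9 0 2 6 10 3 12]
Position 1: card 8.

Answer: 8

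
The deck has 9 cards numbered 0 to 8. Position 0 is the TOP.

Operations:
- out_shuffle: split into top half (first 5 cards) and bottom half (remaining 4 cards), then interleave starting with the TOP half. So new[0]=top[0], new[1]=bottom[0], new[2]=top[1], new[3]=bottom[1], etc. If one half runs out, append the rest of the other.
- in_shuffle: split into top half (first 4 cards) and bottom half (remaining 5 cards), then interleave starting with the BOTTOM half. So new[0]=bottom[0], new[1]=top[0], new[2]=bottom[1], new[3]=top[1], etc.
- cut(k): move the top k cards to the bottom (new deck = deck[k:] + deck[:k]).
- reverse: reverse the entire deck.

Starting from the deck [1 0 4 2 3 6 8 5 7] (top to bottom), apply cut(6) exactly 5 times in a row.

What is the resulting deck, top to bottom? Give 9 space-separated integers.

Answer: 2 3 6 8 5 7 1 0 4

Derivation:
After op 1 (cut(6)): [8 5 7 1 0 4 2 3 6]
After op 2 (cut(6)): [2 3 6 8 5 7 1 0 4]
After op 3 (cut(6)): [1 0 4 2 3 6 8 5 7]
After op 4 (cut(6)): [8 5 7 1 0 4 2 3 6]
After op 5 (cut(6)): [2 3 6 8 5 7 1 0 4]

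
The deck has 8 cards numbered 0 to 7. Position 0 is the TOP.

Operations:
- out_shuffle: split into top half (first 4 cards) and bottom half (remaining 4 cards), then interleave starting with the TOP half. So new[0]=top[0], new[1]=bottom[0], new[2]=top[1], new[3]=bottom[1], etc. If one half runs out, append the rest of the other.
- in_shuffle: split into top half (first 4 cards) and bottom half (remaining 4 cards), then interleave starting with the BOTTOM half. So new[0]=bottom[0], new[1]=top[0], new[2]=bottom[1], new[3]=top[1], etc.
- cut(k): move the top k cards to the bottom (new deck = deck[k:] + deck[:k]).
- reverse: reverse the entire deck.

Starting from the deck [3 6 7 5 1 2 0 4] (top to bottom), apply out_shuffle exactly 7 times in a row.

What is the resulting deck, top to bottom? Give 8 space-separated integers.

Answer: 3 1 6 2 7 0 5 4

Derivation:
After op 1 (out_shuffle): [3 1 6 2 7 0 5 4]
After op 2 (out_shuffle): [3 7 1 0 6 5 2 4]
After op 3 (out_shuffle): [3 6 7 5 1 2 0 4]
After op 4 (out_shuffle): [3 1 6 2 7 0 5 4]
After op 5 (out_shuffle): [3 7 1 0 6 5 2 4]
After op 6 (out_shuffle): [3 6 7 5 1 2 0 4]
After op 7 (out_shuffle): [3 1 6 2 7 0 5 4]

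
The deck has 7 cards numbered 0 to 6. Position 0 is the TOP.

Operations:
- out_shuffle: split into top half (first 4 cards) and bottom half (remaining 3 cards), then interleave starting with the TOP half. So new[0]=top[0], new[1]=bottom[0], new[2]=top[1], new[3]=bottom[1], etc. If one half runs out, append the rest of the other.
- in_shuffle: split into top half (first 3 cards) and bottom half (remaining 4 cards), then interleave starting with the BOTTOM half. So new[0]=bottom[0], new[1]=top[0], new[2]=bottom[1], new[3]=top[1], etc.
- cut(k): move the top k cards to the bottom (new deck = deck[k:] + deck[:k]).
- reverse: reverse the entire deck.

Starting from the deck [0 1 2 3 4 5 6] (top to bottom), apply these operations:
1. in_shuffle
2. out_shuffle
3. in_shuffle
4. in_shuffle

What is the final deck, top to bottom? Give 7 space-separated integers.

Answer: 5 2 6 3 0 4 1

Derivation:
After op 1 (in_shuffle): [3 0 4 1 5 2 6]
After op 2 (out_shuffle): [3 5 0 2 4 6 1]
After op 3 (in_shuffle): [2 3 4 5 6 0 1]
After op 4 (in_shuffle): [5 2 6 3 0 4 1]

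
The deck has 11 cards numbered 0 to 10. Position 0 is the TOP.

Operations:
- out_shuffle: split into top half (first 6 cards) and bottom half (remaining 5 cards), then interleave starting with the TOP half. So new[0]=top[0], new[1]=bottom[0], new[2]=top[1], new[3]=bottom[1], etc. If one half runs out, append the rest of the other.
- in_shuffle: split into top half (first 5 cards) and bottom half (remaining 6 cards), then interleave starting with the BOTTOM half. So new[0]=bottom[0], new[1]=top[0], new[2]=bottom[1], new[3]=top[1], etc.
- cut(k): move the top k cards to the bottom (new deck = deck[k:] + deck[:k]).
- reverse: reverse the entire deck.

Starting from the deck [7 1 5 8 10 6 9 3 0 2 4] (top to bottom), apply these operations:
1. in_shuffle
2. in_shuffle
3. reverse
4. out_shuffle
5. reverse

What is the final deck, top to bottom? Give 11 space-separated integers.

After op 1 (in_shuffle): [6 7 9 1 3 5 0 8 2 10 4]
After op 2 (in_shuffle): [5 6 0 7 8 9 2 1 10 3 4]
After op 3 (reverse): [4 3 10 1 2 9 8 7 0 6 5]
After op 4 (out_shuffle): [4 8 3 7 10 0 1 6 2 5 9]
After op 5 (reverse): [9 5 2 6 1 0 10 7 3 8 4]

Answer: 9 5 2 6 1 0 10 7 3 8 4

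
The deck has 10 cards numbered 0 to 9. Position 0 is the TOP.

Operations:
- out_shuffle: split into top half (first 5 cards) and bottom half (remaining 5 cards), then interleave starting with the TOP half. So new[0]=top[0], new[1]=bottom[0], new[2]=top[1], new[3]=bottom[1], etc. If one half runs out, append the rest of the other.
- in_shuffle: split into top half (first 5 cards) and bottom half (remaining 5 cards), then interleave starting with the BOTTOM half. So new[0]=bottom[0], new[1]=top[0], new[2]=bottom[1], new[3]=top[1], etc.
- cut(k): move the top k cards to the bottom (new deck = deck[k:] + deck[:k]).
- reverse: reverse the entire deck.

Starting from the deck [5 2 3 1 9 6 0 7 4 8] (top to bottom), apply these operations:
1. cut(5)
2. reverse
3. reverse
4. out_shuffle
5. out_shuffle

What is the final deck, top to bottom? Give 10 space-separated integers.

Answer: 6 3 5 4 0 1 2 8 7 9

Derivation:
After op 1 (cut(5)): [6 0 7 4 8 5 2 3 1 9]
After op 2 (reverse): [9 1 3 2 5 8 4 7 0 6]
After op 3 (reverse): [6 0 7 4 8 5 2 3 1 9]
After op 4 (out_shuffle): [6 5 0 2 7 3 4 1 8 9]
After op 5 (out_shuffle): [6 3 5 4 0 1 2 8 7 9]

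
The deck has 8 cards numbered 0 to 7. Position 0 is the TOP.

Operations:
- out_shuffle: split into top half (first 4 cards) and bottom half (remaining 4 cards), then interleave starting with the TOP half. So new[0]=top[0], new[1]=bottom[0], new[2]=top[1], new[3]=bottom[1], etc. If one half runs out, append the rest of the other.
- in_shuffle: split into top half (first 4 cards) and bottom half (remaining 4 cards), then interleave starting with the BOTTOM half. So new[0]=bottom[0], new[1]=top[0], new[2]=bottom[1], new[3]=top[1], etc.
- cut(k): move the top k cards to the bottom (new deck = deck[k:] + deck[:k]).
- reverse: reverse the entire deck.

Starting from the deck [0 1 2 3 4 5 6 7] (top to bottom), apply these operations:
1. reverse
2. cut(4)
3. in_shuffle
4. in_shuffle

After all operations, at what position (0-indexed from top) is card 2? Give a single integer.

After op 1 (reverse): [7 6 5 4 3 2 1 0]
After op 2 (cut(4)): [3 2 1 0 7 6 5 4]
After op 3 (in_shuffle): [7 3 6 2 5 1 4 0]
After op 4 (in_shuffle): [5 7 1 3 4 6 0 2]
Card 2 is at position 7.

Answer: 7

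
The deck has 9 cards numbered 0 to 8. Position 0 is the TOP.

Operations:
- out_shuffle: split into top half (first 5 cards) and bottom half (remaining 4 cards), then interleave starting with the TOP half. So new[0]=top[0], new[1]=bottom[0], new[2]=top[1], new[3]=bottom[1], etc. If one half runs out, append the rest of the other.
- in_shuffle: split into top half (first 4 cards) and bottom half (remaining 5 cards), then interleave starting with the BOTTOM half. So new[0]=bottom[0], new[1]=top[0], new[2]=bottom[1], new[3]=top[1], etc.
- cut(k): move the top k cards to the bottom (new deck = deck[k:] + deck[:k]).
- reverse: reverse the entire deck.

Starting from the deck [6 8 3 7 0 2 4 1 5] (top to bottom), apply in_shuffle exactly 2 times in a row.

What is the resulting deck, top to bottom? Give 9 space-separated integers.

Answer: 4 0 3 6 1 2 7 8 5

Derivation:
After op 1 (in_shuffle): [0 6 2 8 4 3 1 7 5]
After op 2 (in_shuffle): [4 0 3 6 1 2 7 8 5]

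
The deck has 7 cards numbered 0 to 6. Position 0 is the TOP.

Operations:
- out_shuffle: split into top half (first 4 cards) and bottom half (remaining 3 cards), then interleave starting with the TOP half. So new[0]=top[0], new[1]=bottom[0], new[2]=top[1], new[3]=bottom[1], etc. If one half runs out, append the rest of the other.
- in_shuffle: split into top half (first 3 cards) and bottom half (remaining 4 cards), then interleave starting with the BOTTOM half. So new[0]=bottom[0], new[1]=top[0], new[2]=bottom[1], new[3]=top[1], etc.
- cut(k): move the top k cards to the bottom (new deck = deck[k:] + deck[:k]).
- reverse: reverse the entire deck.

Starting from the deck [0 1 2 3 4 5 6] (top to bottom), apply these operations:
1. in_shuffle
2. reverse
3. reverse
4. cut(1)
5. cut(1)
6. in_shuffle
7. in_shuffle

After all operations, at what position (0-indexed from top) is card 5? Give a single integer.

After op 1 (in_shuffle): [3 0 4 1 5 2 6]
After op 2 (reverse): [6 2 5 1 4 0 3]
After op 3 (reverse): [3 0 4 1 5 2 6]
After op 4 (cut(1)): [0 4 1 5 2 6 3]
After op 5 (cut(1)): [4 1 5 2 6 3 0]
After op 6 (in_shuffle): [2 4 6 1 3 5 0]
After op 7 (in_shuffle): [1 2 3 4 5 6 0]
Card 5 is at position 4.

Answer: 4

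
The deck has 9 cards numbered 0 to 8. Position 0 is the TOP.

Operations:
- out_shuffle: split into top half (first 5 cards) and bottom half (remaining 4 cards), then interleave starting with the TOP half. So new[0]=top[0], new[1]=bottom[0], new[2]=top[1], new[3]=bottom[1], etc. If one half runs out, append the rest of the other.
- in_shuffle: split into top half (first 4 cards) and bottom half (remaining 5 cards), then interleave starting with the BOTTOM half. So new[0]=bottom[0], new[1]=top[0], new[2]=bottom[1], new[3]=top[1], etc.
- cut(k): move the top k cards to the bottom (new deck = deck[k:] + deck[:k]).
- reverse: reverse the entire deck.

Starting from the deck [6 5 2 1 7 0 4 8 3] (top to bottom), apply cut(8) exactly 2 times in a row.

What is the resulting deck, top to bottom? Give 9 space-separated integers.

Answer: 8 3 6 5 2 1 7 0 4

Derivation:
After op 1 (cut(8)): [3 6 5 2 1 7 0 4 8]
After op 2 (cut(8)): [8 3 6 5 2 1 7 0 4]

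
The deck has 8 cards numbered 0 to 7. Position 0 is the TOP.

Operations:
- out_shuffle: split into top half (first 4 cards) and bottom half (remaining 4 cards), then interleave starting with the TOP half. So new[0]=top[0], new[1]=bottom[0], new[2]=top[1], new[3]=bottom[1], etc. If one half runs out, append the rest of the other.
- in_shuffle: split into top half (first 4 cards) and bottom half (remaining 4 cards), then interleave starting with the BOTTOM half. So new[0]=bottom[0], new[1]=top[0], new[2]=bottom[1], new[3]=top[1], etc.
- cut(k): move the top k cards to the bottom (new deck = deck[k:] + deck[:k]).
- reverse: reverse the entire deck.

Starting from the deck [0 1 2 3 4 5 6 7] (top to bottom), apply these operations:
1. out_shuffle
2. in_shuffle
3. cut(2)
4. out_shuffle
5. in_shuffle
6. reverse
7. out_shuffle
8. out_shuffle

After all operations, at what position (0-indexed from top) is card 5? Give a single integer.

Answer: 0

Derivation:
After op 1 (out_shuffle): [0 4 1 5 2 6 3 7]
After op 2 (in_shuffle): [2 0 6 4 3 1 7 5]
After op 3 (cut(2)): [6 4 3 1 7 5 2 0]
After op 4 (out_shuffle): [6 7 4 5 3 2 1 0]
After op 5 (in_shuffle): [3 6 2 7 1 4 0 5]
After op 6 (reverse): [5 0 4 1 7 2 6 3]
After op 7 (out_shuffle): [5 7 0 2 4 6 1 3]
After op 8 (out_shuffle): [5 4 7 6 0 1 2 3]
Card 5 is at position 0.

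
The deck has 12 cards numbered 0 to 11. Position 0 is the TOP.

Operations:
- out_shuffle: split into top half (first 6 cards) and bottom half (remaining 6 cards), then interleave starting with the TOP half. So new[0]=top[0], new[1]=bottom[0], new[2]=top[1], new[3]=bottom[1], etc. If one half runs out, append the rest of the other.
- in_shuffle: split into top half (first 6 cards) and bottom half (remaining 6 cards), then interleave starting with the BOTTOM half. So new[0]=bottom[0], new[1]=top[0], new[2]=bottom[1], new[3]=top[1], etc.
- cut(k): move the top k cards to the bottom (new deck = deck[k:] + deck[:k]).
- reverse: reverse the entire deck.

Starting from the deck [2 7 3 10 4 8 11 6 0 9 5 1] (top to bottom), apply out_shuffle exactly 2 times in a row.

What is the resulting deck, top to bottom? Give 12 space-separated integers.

Answer: 2 10 11 9 7 4 6 5 3 8 0 1

Derivation:
After op 1 (out_shuffle): [2 11 7 6 3 0 10 9 4 5 8 1]
After op 2 (out_shuffle): [2 10 11 9 7 4 6 5 3 8 0 1]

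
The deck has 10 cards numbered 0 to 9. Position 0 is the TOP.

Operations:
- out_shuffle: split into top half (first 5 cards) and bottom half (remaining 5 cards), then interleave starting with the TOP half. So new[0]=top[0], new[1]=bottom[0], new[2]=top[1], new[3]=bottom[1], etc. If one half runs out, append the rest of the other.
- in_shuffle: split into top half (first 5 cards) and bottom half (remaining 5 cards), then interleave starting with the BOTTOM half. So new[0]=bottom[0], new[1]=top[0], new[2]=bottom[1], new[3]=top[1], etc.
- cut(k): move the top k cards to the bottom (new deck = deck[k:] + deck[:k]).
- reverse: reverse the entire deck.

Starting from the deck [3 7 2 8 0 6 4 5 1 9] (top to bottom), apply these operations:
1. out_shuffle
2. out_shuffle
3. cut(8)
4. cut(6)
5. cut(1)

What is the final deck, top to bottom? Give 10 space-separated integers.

After op 1 (out_shuffle): [3 6 7 4 2 5 8 1 0 9]
After op 2 (out_shuffle): [3 5 6 8 7 1 4 0 2 9]
After op 3 (cut(8)): [2 9 3 5 6 8 7 1 4 0]
After op 4 (cut(6)): [7 1 4 0 2 9 3 5 6 8]
After op 5 (cut(1)): [1 4 0 2 9 3 5 6 8 7]

Answer: 1 4 0 2 9 3 5 6 8 7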